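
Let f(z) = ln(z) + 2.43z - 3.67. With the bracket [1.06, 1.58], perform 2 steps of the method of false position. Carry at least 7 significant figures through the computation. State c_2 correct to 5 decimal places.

1.37844

f(1.060000) = -1.035931, f(1.580000) = 0.626825
step 1: c = 1.383971, f(c) = 0.018005 > 0 → new bracket [1.060000, 1.383971]
step 2: c = 1.378436, f(c) = 0.000549 > 0 → new bracket [1.060000, 1.378436]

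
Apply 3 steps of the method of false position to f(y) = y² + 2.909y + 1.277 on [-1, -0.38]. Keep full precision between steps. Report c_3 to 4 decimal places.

f(-1.000000) = -0.632000, f(-0.380000) = 0.315980
step 1: c = -0.586658, f(c) = -0.085420 < 0 → new bracket [-0.586658, -0.380000]
step 2: c = -0.542680, f(c) = -0.007154 < 0 → new bracket [-0.542680, -0.380000]
step 3: c = -0.539078, f(c) = -0.000573 < 0 → new bracket [-0.539078, -0.380000]

-0.5391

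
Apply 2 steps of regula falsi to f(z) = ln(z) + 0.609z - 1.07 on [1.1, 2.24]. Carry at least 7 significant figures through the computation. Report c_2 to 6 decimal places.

1.313282

False-position update: c = (a·f(b) − b·f(a))/(f(b) − f(a)); replace the endpoint whose sign matches f(c).
f(1.100000) = -0.304790, f(2.240000) = 1.100636
step 1: c = 1.347228, f(c) = 0.048511 > 0 → new bracket [1.100000, 1.347228]
step 2: c = 1.313282, f(c) = 0.002318 > 0 → new bracket [1.100000, 1.313282]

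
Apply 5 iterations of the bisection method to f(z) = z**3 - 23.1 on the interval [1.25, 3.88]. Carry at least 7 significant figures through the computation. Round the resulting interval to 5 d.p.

f(1.250000) = -21.146875, f(3.880000) = 35.311072 (opposite signs)
step 1: m = 2.565000, f(m) = -6.224288 < 0 → root in [2.565000, 3.880000]
step 2: m = 3.222500, f(m) = 10.364071 > 0 → root in [2.565000, 3.222500]
step 3: m = 2.893750, f(m) = 1.131652 > 0 → root in [2.565000, 2.893750]
step 4: m = 2.729375, f(m) = -2.767554 < 0 → root in [2.729375, 2.893750]
step 5: m = 2.811562, f(m) = -0.874925 < 0 → root in [2.811562, 2.893750]

[2.81156, 2.89375]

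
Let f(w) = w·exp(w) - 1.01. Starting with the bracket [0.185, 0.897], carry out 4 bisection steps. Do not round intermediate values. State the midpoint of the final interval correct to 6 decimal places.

0.563250

f(0.185000) = -0.787405, f(0.897000) = 1.189655 (opposite signs)
step 1: m = 0.541000, f(m) = -0.080711 < 0 → root in [0.541000, 0.897000]
step 2: m = 0.719000, f(m) = 0.465661 > 0 → root in [0.541000, 0.719000]
step 3: m = 0.630000, f(m) = 0.172895 > 0 → root in [0.541000, 0.630000]
step 4: m = 0.585500, f(m) = 0.041493 > 0 → root in [0.541000, 0.585500]
Midpoint of [0.541000, 0.585500] = 0.563250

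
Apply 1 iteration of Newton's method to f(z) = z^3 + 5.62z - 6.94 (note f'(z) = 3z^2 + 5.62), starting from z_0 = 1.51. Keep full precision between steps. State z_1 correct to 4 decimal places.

z_0 = 1.510000: f = 4.989151, f' = 12.460300 → z_1 = 1.510000 - (4.989151)/(12.460300) = 1.109596

1.1096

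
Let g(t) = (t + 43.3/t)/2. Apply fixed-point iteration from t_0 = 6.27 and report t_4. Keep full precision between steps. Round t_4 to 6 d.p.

6.580274

t_1 = g(6.270000) = 6.587951
t_2 = g(6.587951) = 6.580278
t_3 = g(6.580278) = 6.580274
t_4 = g(6.580274) = 6.580274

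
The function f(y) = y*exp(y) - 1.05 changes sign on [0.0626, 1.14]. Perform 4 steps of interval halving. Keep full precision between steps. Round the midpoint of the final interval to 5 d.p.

f(0.062600) = -0.983356, f(1.140000) = 2.514516 (opposite signs)
step 1: m = 0.601300, f(m) = 0.047065 > 0 → root in [0.062600, 0.601300]
step 2: m = 0.331950, f(m) = -0.587367 < 0 → root in [0.331950, 0.601300]
step 3: m = 0.466625, f(m) = -0.305918 < 0 → root in [0.466625, 0.601300]
step 4: m = 0.533962, f(m) = -0.139232 < 0 → root in [0.533962, 0.601300]
Midpoint of [0.533962, 0.601300] = 0.567631

0.56763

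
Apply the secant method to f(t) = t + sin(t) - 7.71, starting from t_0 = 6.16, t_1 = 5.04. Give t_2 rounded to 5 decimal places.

7.12383

Secant update: t_(k+1) = t_k − f(t_k)·(t_k − t_(k-1))/(f(t_k) − f(t_(k-1))).
f(t_0) = -1.672874, f(t_1) = -3.616814
t_2 = 5.040000 - (-3.616814)·(5.040000 - 6.160000)/(-3.616814 - (-1.672874)) = 7.123826; f(t_2) = 0.158896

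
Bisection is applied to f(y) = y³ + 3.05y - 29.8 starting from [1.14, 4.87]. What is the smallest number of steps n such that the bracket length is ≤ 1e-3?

12

Initial width b − a = 4.87 − 1.14 = 3.730000.
After n steps the width is (b−a)/2^n; need (b−a)/2^n ≤ 1e-3.
So n ≥ log₂(3.730000/1e-3) = log₂(3730.0000) ≈ 11.8650.
Hence n = 12.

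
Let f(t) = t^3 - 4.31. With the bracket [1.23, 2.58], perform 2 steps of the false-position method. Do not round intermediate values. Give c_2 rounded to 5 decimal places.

f(1.230000) = -2.449133, f(2.580000) = 12.863512
step 1: c = 1.445922, f(c) = -1.287028 < 0 → new bracket [1.445922, 2.580000]
step 2: c = 1.549069, f(c) = -0.592832 < 0 → new bracket [1.549069, 2.580000]

1.54907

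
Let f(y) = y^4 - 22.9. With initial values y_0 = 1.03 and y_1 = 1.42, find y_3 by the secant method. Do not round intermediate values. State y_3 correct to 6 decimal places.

1.623148

Secant update: y_(k+1) = y_k − f(y_k)·(y_k − y_(k-1))/(f(y_k) − f(y_(k-1))).
f(y_0) = -21.774491, f(y_1) = -18.834131
y_2 = 1.420000 - (-18.834131)·(1.420000 - 1.030000)/(-18.834131 - (-21.774491)) = 3.918099; f(y_2) = 212.768574
y_3 = 3.918099 - (212.768574)·(3.918099 - 1.420000)/(212.768574 - (-18.834131)) = 1.623148; f(y_3) = -15.958841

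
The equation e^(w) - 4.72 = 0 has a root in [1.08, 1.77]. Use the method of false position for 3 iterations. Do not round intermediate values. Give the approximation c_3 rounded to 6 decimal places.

False-position update: c = (a·f(b) − b·f(a))/(f(b) − f(a)); replace the endpoint whose sign matches f(c).
f(1.080000) = -1.775320, f(1.770000) = 1.150853
step 1: c = 1.498626, f(c) = -0.244467 < 0 → new bracket [1.498626, 1.770000]
step 2: c = 1.546172, f(c) = -0.026533 < 0 → new bracket [1.546172, 1.770000]
step 3: c = 1.551216, f(c) = -0.002799 < 0 → new bracket [1.551216, 1.770000]

1.551216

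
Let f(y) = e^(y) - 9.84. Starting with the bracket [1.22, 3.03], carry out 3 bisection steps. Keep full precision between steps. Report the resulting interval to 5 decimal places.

[2.12500, 2.35125]

f(1.220000) = -6.452812, f(3.030000) = 10.857233 (opposite signs)
step 1: m = 2.125000, f(m) = -1.467103 < 0 → root in [2.125000, 3.030000]
step 2: m = 2.577500, f(m) = 3.324187 > 0 → root in [2.125000, 2.577500]
step 3: m = 2.351250, f(m) = 0.658685 > 0 → root in [2.125000, 2.351250]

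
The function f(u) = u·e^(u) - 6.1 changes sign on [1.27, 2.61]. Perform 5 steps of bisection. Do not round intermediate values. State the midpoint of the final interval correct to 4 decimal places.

f(1.270000) = -1.577717, f(2.610000) = 29.393523 (opposite signs)
step 1: m = 1.940000, f(m) = 7.399977 > 0 → root in [1.270000, 1.940000]
step 2: m = 1.605000, f(m) = 1.889465 > 0 → root in [1.270000, 1.605000]
step 3: m = 1.437500, f(m) = -0.047899 < 0 → root in [1.437500, 1.605000]
step 4: m = 1.521250, f(m) = 0.864197 > 0 → root in [1.437500, 1.521250]
step 5: m = 1.479375, f(m) = 0.394754 > 0 → root in [1.437500, 1.479375]
Midpoint of [1.437500, 1.479375] = 1.458438

1.4584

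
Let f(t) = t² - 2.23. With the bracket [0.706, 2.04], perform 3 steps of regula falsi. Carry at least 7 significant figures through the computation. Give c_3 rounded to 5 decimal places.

1.48936

False-position update: c = (a·f(b) − b·f(a))/(f(b) − f(a)); replace the endpoint whose sign matches f(c).
f(0.706000) = -1.731564, f(2.040000) = 1.931600
step 1: c = 1.336577, f(c) = -0.443562 < 0 → new bracket [1.336577, 2.040000]
step 2: c = 1.467941, f(c) = -0.075148 < 0 → new bracket [1.467941, 2.040000]
step 3: c = 1.489364, f(c) = -0.011796 < 0 → new bracket [1.489364, 2.040000]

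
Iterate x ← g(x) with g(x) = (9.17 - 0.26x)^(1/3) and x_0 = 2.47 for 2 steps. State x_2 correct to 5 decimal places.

x_1 = g(2.470000) = 2.043050
x_2 = g(2.043050) = 2.051877

2.05188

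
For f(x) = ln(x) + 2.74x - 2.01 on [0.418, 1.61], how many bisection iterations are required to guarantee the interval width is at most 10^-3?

Initial width b − a = 1.61 − 0.418 = 1.192000.
After n steps the width is (b−a)/2^n; need (b−a)/2^n ≤ 10^-3.
So n ≥ log₂(1.192000/10^-3) = log₂(1192.0000) ≈ 10.2192.
Hence n = 11.

11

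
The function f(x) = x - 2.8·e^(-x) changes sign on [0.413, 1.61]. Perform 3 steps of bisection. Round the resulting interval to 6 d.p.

[1.011500, 1.161125]

f(0.413000) = -1.439654, f(1.610000) = 1.050315 (opposite signs)
step 1: m = 1.011500, f(m) = -0.006785 < 0 → root in [1.011500, 1.610000]
step 2: m = 1.310750, f(m) = 0.555820 > 0 → root in [1.011500, 1.310750]
step 3: m = 1.161125, f(m) = 0.284351 > 0 → root in [1.011500, 1.161125]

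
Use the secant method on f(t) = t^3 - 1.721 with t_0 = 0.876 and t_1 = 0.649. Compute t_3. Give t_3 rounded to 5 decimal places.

1.05719

f(t_0) = -1.048779, f(t_1) = -1.447641
t_2 = 0.649000 - (-1.447641)·(0.649000 - 0.876000)/(-1.447641 - (-1.048779)) = 1.472880; f(t_2) = 1.474230
t_3 = 1.472880 - (1.474230)·(1.472880 - 0.649000)/(1.474230 - (-1.447641)) = 1.057191; f(t_3) = -0.539427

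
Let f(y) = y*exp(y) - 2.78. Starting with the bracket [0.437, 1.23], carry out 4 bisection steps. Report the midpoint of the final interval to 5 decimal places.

f(0.437000) = -2.103499, f(1.230000) = 1.428112 (opposite signs)
step 1: m = 0.833500, f(m) = -0.861817 < 0 → root in [0.833500, 1.230000]
step 2: m = 1.031750, f(m) = 0.115062 > 0 → root in [0.833500, 1.031750]
step 3: m = 0.932625, f(m) = -0.410040 < 0 → root in [0.932625, 1.031750]
step 4: m = 0.982187, f(m) = -0.157273 < 0 → root in [0.982187, 1.031750]
Midpoint of [0.982187, 1.031750] = 1.006969

1.00697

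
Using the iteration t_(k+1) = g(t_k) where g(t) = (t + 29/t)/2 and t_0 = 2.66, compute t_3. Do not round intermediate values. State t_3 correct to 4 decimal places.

t_1 = g(2.660000) = 6.781128
t_2 = g(6.781128) = 5.528851
t_3 = g(5.528851) = 5.387032

5.3870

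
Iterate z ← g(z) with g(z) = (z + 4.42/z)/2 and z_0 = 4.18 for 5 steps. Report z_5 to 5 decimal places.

2.10238

z_1 = g(4.180000) = 2.618708
z_2 = g(2.618708) = 2.153282
z_3 = g(2.153282) = 2.102981
z_4 = g(2.102981) = 2.102380
z_5 = g(2.102380) = 2.102380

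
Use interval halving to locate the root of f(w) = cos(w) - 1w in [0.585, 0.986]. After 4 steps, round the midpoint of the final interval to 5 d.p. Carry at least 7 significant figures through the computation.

0.74791

f(0.585000) = 0.248712, f(0.986000) = -0.433970 (opposite signs)
step 1: m = 0.785500, f(m) = -0.078465 < 0 → root in [0.585000, 0.785500]
step 2: m = 0.685250, f(m) = 0.089011 > 0 → root in [0.685250, 0.785500]
step 3: m = 0.735375, f(m) = 0.006204 > 0 → root in [0.735375, 0.785500]
step 4: m = 0.760437, f(m) = -0.035903 < 0 → root in [0.735375, 0.760437]
Midpoint of [0.735375, 0.760437] = 0.747906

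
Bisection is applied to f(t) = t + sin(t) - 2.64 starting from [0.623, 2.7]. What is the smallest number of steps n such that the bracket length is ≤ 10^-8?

Initial width b − a = 2.7 − 0.623 = 2.077000.
After n steps the width is (b−a)/2^n; need (b−a)/2^n ≤ 10^-8.
So n ≥ log₂(2.077000/10^-8) = log₂(207700000.0000) ≈ 27.6299.
Hence n = 28.

28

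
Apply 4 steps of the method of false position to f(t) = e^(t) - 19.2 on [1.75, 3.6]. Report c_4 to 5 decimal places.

False-position update: c = (a·f(b) − b·f(a))/(f(b) − f(a)); replace the endpoint whose sign matches f(c).
f(1.750000) = -13.445397, f(3.600000) = 17.398234
step 1: c = 2.556454, f(c) = -6.309966 < 0 → new bracket [2.556454, 3.600000]
step 2: c = 2.834195, f(c) = -2.183297 < 0 → new bracket [2.834195, 3.600000]
step 3: c = 2.919581, f(c) = -0.666482 < 0 → new bracket [2.919581, 3.600000]
step 4: c = 2.944684, f(c) = -0.195337 < 0 → new bracket [2.944684, 3.600000]

2.94468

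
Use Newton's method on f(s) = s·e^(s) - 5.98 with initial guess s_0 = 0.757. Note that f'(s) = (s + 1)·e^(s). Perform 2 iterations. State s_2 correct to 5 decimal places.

1.56398

Newton update: s ← s − f(s)/f'(s).
s_0 = 0.757000: f = -4.366174, f' = 3.745697 → s_1 = 0.757000 - (-4.366174)/(3.745697) = 1.922650
s_1 = 1.922650: f = 7.169123, f' = 19.988184 → s_2 = 1.922650 - (7.169123)/(19.988184) = 1.563982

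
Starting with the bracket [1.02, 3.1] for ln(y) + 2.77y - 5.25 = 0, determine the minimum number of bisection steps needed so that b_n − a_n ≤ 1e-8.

28

Initial width b − a = 3.1 − 1.02 = 2.080000.
After n steps the width is (b−a)/2^n; need (b−a)/2^n ≤ 1e-8.
So n ≥ log₂(2.080000/1e-8) = log₂(208000000.0000) ≈ 27.6320.
Hence n = 28.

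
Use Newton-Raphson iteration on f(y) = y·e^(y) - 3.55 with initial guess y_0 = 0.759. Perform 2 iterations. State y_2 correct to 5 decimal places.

1.15011

f'(y) = (y + 1)·e^(y)
y_0 = 0.759000: f = -1.928670, f' = 3.757469 → y_1 = 0.759000 - (-1.928670)/(3.757469) = 1.272290
y_1 = 1.272290: f = 0.990823, f' = 8.109838 → y_2 = 1.272290 - (0.990823)/(8.109838) = 1.150114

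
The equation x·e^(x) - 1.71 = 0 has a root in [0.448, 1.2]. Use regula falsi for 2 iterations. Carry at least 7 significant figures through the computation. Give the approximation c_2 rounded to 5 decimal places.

0.75211

f(0.448000) = -1.008800, f(1.200000) = 2.274140
step 1: c = 0.679079, f(c) = -0.370816 < 0 → new bracket [0.679079, 1.200000]
step 2: c = 0.752111, f(c) = -0.114418 < 0 → new bracket [0.752111, 1.200000]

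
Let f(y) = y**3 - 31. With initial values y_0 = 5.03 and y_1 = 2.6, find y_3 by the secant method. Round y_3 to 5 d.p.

f(y_0) = 96.263527, f(y_1) = -13.424000
y_2 = 2.600000 - (-13.424000)·(2.600000 - 5.030000)/(-13.424000 - (96.263527)) = 2.897393; f(y_2) = -6.676712
y_3 = 2.897393 - (-6.676712)·(2.897393 - 2.600000)/(-6.676712 - (-13.424000)) = 3.191676; f(y_3) = 1.512938

3.19168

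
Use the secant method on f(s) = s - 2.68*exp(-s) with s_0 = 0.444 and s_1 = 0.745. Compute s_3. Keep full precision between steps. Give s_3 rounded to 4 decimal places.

0.9907

Secant update: s_(k+1) = s_k − f(s_k)·(s_k − s_(k-1))/(f(s_k) − f(s_(k-1))).
f(s_0) = -1.275127, f(s_1) = -0.527288
s_2 = 0.745000 - (-0.527288)·(0.745000 - 0.444000)/(-0.527288 - (-1.275127)) = 0.957230; f(s_2) = -0.071770
s_3 = 0.957230 - (-0.071770)·(0.957230 - 0.745000)/(-0.071770 - (-0.527288)) = 0.990668; f(s_3) = -0.004493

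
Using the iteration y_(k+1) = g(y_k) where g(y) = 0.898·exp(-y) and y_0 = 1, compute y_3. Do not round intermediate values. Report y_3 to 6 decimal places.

y_1 = g(1.000000) = 0.330356
y_2 = g(0.330356) = 0.645364
y_3 = g(0.645364) = 0.470976

0.470976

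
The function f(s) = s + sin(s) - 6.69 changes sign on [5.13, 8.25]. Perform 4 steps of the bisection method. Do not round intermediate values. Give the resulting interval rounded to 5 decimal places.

[6.30000, 6.49500]

f(5.130000) = -2.474060, f(8.250000) = 2.482604 (opposite signs)
step 1: m = 6.690000, f(m) = 0.395686 > 0 → root in [5.130000, 6.690000]
step 2: m = 5.910000, f(m) = -1.144583 < 0 → root in [5.910000, 6.690000]
step 3: m = 6.300000, f(m) = -0.373186 < 0 → root in [6.300000, 6.690000]
step 4: m = 6.495000, f(m) = 0.015234 > 0 → root in [6.300000, 6.495000]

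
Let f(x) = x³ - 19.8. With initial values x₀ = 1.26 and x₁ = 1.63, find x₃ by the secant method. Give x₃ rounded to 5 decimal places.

f(x_0) = -17.799624, f(x_1) = -15.469253
x_2 = 1.630000 - (-15.469253)·(1.630000 - 1.260000)/(-15.469253 - (-17.799624)) = 4.086100; f(x_2) = 48.422384
x_3 = 4.086100 - (48.422384)·(4.086100 - 1.630000)/(48.422384 - (-15.469253)) = 2.224664; f(x_3) = -8.789855

2.22466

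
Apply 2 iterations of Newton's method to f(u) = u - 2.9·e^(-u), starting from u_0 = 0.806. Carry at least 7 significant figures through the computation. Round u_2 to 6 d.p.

f'(u) = 1 + 2.9·e^(-u)
u_0 = 0.806000: f = -0.489259, f' = 2.295259 → u_1 = 0.806000 - (-0.489259)/(2.295259) = 1.019161
u_1 = 1.019161: f = -0.027443, f' = 2.046603 → u_2 = 1.019161 - (-0.027443)/(2.046603) = 1.032570

1.032570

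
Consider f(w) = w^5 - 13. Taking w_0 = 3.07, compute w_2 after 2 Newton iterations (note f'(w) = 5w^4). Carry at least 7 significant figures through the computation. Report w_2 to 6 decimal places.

2.056368

Newton update: w ← w − f(w)/f'(w).
w_0 = 3.070000: f = 259.704232, f' = 444.143700 → w_1 = 3.070000 - (259.704232)/(444.143700) = 2.485270
w_1 = 2.485270: f = 81.812963, f' = 190.749838 → w_2 = 2.485270 - (81.812963)/(190.749838) = 2.056368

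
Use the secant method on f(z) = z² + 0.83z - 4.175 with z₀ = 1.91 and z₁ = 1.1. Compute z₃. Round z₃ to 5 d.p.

1.67570

Secant update: z_(k+1) = z_k − f(z_k)·(z_k − z_(k-1))/(f(z_k) − f(z_(k-1))).
f(z_0) = 1.058400, f(z_1) = -2.052000
z_2 = 1.100000 - (-2.052000)·(1.100000 - 1.910000)/(-2.052000 - (1.058400)) = 1.634375; f(z_2) = -0.147287
z_3 = 1.634375 - (-0.147287)·(1.634375 - 1.100000)/(-0.147287 - (-2.052000)) = 1.675697; f(z_3) = 0.023789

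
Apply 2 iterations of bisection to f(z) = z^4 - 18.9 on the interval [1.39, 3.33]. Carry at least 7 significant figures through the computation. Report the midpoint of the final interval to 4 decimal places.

2.1175

f(1.390000) = -15.166990, f(3.330000) = 104.063703 (opposite signs)
step 1: m = 2.360000, f(m) = 12.120444 > 0 → root in [1.390000, 2.360000]
step 2: m = 1.875000, f(m) = -6.540381 < 0 → root in [1.875000, 2.360000]
Midpoint of [1.875000, 2.360000] = 2.117500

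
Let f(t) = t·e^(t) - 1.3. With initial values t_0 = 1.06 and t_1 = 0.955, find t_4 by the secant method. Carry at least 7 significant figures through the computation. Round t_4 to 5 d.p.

0.66798

Secant update: t_(k+1) = t_k − f(t_k)·(t_k − t_(k-1))/(f(t_k) − f(t_(k-1))).
f(t_0) = 1.759553, f(t_1) = 1.181730
t_2 = 0.955000 - (1.181730)·(0.955000 - 1.060000)/(1.181730 - (1.759553)) = 0.740260; f(t_2) = 0.251941
t_3 = 0.740260 - (0.251941)·(0.740260 - 0.955000)/(0.251941 - (1.181730)) = 0.682073; f(t_3) = 0.049122
t_4 = 0.682073 - (0.049122)·(0.682073 - 0.740260)/(0.049122 - (0.251941)) = 0.667980; f(t_4) = 0.002758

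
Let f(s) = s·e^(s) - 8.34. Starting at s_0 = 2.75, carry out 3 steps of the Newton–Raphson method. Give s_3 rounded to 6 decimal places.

f'(s) = (s + 1)·e^(s)
s_0 = 2.750000: f = 34.677238, f' = 58.659870 → s_1 = 2.750000 - (34.677238)/(58.659870) = 2.158842
s_1 = 2.158842: f = 10.357958, f' = 27.359062 → s_2 = 2.158842 - (10.357958)/(27.359062) = 1.780249
s_2 = 1.780249: f = 2.219249, f' = 16.490581 → s_3 = 1.780249 - (2.219249)/(16.490581) = 1.645672

1.645672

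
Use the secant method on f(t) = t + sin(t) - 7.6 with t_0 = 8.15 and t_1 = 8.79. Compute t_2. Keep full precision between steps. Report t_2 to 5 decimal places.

f(t_0) = 1.506506, f(t_1) = 1.782999
t_2 = 8.790000 - (1.782999)·(8.790000 - 8.150000)/(1.782999 - (1.506506)) = 4.662885; f(t_2) = -3.935890

4.66288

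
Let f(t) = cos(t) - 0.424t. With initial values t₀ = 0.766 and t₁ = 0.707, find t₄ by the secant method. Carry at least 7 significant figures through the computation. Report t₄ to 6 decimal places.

f(t_0) = 0.395905, f(t_1) = 0.460546
t_2 = 0.707000 - (0.460546)·(0.707000 - 0.766000)/(0.460546 - (0.395905)) = 1.127359; f(t_2) = -0.048953
t_3 = 1.127359 - (-0.048953)·(1.127359 - 0.707000)/(-0.048953 - (0.460546)) = 1.086970; f(t_3) = 0.004294
t_4 = 1.086970 - (0.004294)·(1.086970 - 1.127359)/(0.004294 - (-0.048953)) = 1.090227; f(t_4) = 0.000027

1.090227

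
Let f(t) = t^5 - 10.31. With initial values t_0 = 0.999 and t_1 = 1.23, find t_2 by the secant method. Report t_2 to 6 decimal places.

2.181095

f(t_0) = -9.314990, f(t_1) = -7.494694
t_2 = 1.230000 - (-7.494694)·(1.230000 - 0.999000)/(-7.494694 - (-9.314990)) = 2.181095; f(t_2) = 39.049761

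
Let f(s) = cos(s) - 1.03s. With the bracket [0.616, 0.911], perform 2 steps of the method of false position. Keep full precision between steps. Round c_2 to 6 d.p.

f(0.616000) = 0.181716, f(0.911000) = -0.325374
step 1: c = 0.721713, f(c) = 0.007310 > 0 → new bracket [0.721713, 0.911000]
step 2: c = 0.725873, f(c) = 0.000272 > 0 → new bracket [0.725873, 0.911000]

0.725873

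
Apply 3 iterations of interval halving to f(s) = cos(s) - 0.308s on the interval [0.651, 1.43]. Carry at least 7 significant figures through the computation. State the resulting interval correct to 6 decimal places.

[1.137875, 1.235250]

f(0.651000) = 0.594970, f(1.430000) = -0.300108 (opposite signs)
step 1: m = 1.040500, f(m) = 0.185315 > 0 → root in [1.040500, 1.430000]
step 2: m = 1.235250, f(m) = -0.051172 < 0 → root in [1.040500, 1.235250]
step 3: m = 1.137875, f(m) = 0.069059 > 0 → root in [1.137875, 1.235250]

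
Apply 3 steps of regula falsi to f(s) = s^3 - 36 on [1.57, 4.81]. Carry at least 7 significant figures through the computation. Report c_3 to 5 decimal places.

3.19657

f(1.570000) = -32.130107, f(4.810000) = 75.284641
step 1: c = 2.539155, f(c) = -19.629284 < 0 → new bracket [2.539155, 4.810000]
step 2: c = 3.008792, f(c) = -8.761927 < 0 → new bracket [3.008792, 4.810000]
step 3: c = 3.196569, f(c) = -3.337280 < 0 → new bracket [3.196569, 4.810000]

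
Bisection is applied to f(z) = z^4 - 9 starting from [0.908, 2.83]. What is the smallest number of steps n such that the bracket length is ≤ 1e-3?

Initial width b − a = 2.83 − 0.908 = 1.922000.
After n steps the width is (b−a)/2^n; need (b−a)/2^n ≤ 1e-3.
So n ≥ log₂(1.922000/1e-3) = log₂(1922.0000) ≈ 10.9084.
Hence n = 11.

11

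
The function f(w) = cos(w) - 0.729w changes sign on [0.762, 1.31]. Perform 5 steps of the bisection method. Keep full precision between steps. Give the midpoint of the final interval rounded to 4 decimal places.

f(0.762000) = 0.167959, f(1.310000) = -0.697140 (opposite signs)
step 1: m = 1.036000, f(m) = -0.245578 < 0 → root in [0.762000, 1.036000]
step 2: m = 0.899000, f(m) = -0.032978 < 0 → root in [0.762000, 0.899000]
step 3: m = 0.830500, f(m) = 0.069072 > 0 → root in [0.830500, 0.899000]
step 4: m = 0.864750, f(m) = 0.018428 > 0 → root in [0.864750, 0.899000]
step 5: m = 0.881875, f(m) = -0.007182 < 0 → root in [0.864750, 0.881875]
Midpoint of [0.864750, 0.881875] = 0.873312

0.8733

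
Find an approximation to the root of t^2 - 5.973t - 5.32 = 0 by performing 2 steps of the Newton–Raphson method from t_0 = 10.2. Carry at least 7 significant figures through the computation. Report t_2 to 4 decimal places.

6.8332

f'(t) = 2t - 5.973
t_0 = 10.200000: f = 37.795400, f' = 14.427000 → t_1 = 10.200000 - (37.795400)/(14.427000) = 7.580232
t_1 = 7.580232: f = 6.863187, f' = 9.187463 → t_2 = 7.580232 - (6.863187)/(9.187463) = 6.833215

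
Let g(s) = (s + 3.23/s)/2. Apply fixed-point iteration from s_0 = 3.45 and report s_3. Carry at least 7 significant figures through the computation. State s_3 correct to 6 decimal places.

1.797568

s_1 = g(3.450000) = 2.193116
s_2 = g(2.193116) = 1.832953
s_3 = g(1.832953) = 1.797568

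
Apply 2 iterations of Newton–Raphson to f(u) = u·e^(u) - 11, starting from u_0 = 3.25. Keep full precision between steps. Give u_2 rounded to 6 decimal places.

f'(u) = (u + 1)·e^(u)
u_0 = 3.250000: f = 72.818605, f' = 109.608945 → u_1 = 3.250000 - (72.818605)/(109.608945) = 2.585651
u_1 = 2.585651: f = 23.316564, f' = 47.588489 → u_2 = 2.585651 - (23.316564)/(47.588489) = 2.095689

2.095689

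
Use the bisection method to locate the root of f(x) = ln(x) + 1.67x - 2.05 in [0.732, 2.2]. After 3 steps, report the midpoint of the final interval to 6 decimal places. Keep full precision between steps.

f(0.732000) = -1.139535, f(2.200000) = 2.412457 (opposite signs)
step 1: m = 1.466000, f(m) = 0.780758 > 0 → root in [0.732000, 1.466000]
step 2: m = 1.099000, f(m) = -0.120269 < 0 → root in [1.099000, 1.466000]
step 3: m = 1.282500, f(m) = 0.340586 > 0 → root in [1.099000, 1.282500]
Midpoint of [1.099000, 1.282500] = 1.190750

1.190750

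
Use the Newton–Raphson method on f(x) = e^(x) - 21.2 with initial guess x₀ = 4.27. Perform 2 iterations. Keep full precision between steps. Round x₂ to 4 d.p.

f'(x) = e^(x)
x_0 = 4.270000: f = 50.321636, f' = 71.521636 → x_1 = 4.270000 - (50.321636)/(71.521636) = 3.566414
x_1 = 3.566414: f = 14.189452, f' = 35.389452 → x_2 = 3.566414 - (14.189452)/(35.389452) = 3.165462

3.1655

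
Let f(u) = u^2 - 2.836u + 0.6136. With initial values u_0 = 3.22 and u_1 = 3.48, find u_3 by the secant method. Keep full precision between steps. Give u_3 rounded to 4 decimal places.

2.6367

f(u_0) = 1.850080, f(u_1) = 2.854720
u_2 = 3.480000 - (2.854720)·(3.480000 - 3.220000)/(2.854720 - (1.850080)) = 2.741201; f(u_2) = 0.353736
u_3 = 2.741201 - (0.353736)·(2.741201 - 3.480000)/(0.353736 - (2.854720)) = 2.636706; f(u_3) = 0.088120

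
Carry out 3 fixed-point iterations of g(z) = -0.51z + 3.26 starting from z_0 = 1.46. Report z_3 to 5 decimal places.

2.25166

z_1 = g(1.460000) = 2.515400
z_2 = g(2.515400) = 1.977146
z_3 = g(1.977146) = 2.251656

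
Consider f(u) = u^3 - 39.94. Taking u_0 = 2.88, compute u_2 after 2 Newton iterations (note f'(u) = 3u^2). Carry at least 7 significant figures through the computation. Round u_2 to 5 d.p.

3.42145

Newton update: u ← u − f(u)/f'(u).
u_0 = 2.880000: f = -16.052128, f' = 24.883200 → u_1 = 2.880000 - (-16.052128)/(24.883200) = 3.525099
u_1 = 3.525099: f = 3.864019, f' = 37.278969 → u_2 = 3.525099 - (3.864019)/(37.278969) = 3.421448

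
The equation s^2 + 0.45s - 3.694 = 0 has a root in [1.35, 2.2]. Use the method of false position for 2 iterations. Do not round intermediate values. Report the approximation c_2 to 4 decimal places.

1.7051

False-position update: c = (a·f(b) − b·f(a))/(f(b) − f(a)); replace the endpoint whose sign matches f(c).
f(1.350000) = -1.264000, f(2.200000) = 2.136000
step 1: c = 1.666000, f(c) = -0.168744 < 0 → new bracket [1.666000, 2.200000]
step 2: c = 1.705097, f(c) = -0.019349 < 0 → new bracket [1.705097, 2.200000]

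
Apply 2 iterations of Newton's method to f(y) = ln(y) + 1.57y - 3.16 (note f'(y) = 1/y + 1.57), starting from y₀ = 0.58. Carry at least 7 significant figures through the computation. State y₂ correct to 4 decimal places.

Newton update: y ← y − f(y)/f'(y).
y_0 = 0.580000: f = -2.794127, f' = 3.294138 → y_1 = 0.580000 - (-2.794127)/(3.294138) = 1.428212
y_1 = 1.428212: f = -0.561284, f' = 2.270176 → y_2 = 1.428212 - (-0.561284)/(2.270176) = 1.675454

1.6755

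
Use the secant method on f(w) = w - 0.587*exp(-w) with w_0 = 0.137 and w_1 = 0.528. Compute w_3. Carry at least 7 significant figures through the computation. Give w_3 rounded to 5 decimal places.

0.39523

Secant update: w_(k+1) = w_k − f(w_k)·(w_k − w_(k-1))/(f(w_k) − f(w_(k-1))).
f(w_0) = -0.374847, f(w_1) = 0.181797
w_2 = 0.528000 - (0.181797)·(0.528000 - 0.137000)/(0.181797 - (-0.374847)) = 0.400301; f(w_2) = 0.006942
w_3 = 0.400301 - (0.006942)·(0.400301 - 0.528000)/(0.006942 - (0.181797)) = 0.395232; f(w_3) = -0.000127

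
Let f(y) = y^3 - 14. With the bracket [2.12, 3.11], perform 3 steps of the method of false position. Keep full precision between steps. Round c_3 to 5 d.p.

2.40569

f(2.120000) = -4.471872, f(3.110000) = 16.080231
step 1: c = 2.335411, f(c) = -1.262327 < 0 → new bracket [2.335411, 3.110000]
step 2: c = 2.391792, f(c) = -0.317352 < 0 → new bracket [2.391792, 3.110000]
step 3: c = 2.405692, f(c) = -0.077413 < 0 → new bracket [2.405692, 3.110000]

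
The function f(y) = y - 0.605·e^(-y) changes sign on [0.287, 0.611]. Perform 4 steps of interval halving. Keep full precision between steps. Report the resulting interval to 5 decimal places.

[0.38825, 0.40850]

f(0.287000) = -0.167060, f(0.611000) = 0.282601 (opposite signs)
step 1: m = 0.449000, f(m) = 0.062849 > 0 → root in [0.287000, 0.449000]
step 2: m = 0.368000, f(m) = -0.050731 < 0 → root in [0.368000, 0.449000]
step 3: m = 0.408500, f(m) = 0.006389 > 0 → root in [0.368000, 0.408500]
step 4: m = 0.388250, f(m) = -0.022087 < 0 → root in [0.388250, 0.408500]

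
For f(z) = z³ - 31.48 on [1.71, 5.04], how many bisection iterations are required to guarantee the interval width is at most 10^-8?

29

Initial width b − a = 5.04 − 1.71 = 3.330000.
After n steps the width is (b−a)/2^n; need (b−a)/2^n ≤ 10^-8.
So n ≥ log₂(3.330000/10^-8) = log₂(333000000.0000) ≈ 28.3109.
Hence n = 29.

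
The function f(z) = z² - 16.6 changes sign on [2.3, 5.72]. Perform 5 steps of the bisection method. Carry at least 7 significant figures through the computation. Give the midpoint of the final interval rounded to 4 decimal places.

f(2.300000) = -11.310000, f(5.720000) = 16.118400 (opposite signs)
step 1: m = 4.010000, f(m) = -0.519900 < 0 → root in [4.010000, 5.720000]
step 2: m = 4.865000, f(m) = 7.068225 > 0 → root in [4.010000, 4.865000]
step 3: m = 4.437500, f(m) = 3.091406 > 0 → root in [4.010000, 4.437500]
step 4: m = 4.223750, f(m) = 1.240064 > 0 → root in [4.010000, 4.223750]
step 5: m = 4.116875, f(m) = 0.348660 > 0 → root in [4.010000, 4.116875]
Midpoint of [4.010000, 4.116875] = 4.063438

4.0634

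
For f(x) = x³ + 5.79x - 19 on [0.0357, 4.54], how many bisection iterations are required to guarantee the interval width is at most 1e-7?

26

Initial width b − a = 4.54 − 0.0357 = 4.504300.
After n steps the width is (b−a)/2^n; need (b−a)/2^n ≤ 1e-7.
So n ≥ log₂(4.504300/1e-7) = log₂(45043000.0000) ≈ 25.4248.
Hence n = 26.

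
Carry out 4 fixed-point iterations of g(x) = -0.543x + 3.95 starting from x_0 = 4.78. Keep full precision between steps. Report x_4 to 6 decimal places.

2.752950

x_1 = g(4.780000) = 1.354460
x_2 = g(1.354460) = 3.214528
x_3 = g(3.214528) = 2.204511
x_4 = g(2.204511) = 2.752950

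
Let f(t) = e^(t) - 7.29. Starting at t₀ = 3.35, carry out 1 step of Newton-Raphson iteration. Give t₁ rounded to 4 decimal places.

f'(t) = e^(t)
t_0 = 3.350000: f = 21.212734, f' = 28.502734 → t_1 = 3.350000 - (21.212734)/(28.502734) = 2.605765

2.6058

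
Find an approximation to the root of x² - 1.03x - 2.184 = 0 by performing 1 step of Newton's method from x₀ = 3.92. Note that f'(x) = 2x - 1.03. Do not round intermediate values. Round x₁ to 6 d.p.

x_0 = 3.920000: f = 9.144800, f' = 6.810000 → x_1 = 3.920000 - (9.144800)/(6.810000) = 2.577151

2.577151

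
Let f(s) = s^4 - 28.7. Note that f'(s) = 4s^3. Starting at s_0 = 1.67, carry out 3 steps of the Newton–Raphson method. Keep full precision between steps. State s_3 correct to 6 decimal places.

s_0 = 1.670000: f = -20.922037, f' = 18.629852 → s_1 = 1.670000 - (-20.922037)/(18.629852) = 2.793038
s_1 = 2.793038: f = 32.156581, f' = 87.154668 → s_2 = 2.793038 - (32.156581)/(87.154668) = 2.424078
s_2 = 2.424078: f = 5.829207, f' = 56.977048 → s_3 = 2.424078 - (5.829207)/(56.977048) = 2.321770

2.321770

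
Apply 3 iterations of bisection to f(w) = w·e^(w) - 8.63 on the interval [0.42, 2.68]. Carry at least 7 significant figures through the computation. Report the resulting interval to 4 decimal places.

f(0.420000) = -7.990776, f(2.680000) = 30.458050 (opposite signs)
step 1: m = 1.550000, f(m) = -1.327221 < 0 → root in [1.550000, 2.680000]
step 2: m = 2.115000, f(m) = 8.902474 > 0 → root in [1.550000, 2.115000]
step 3: m = 1.832500, f(m) = 2.822192 > 0 → root in [1.550000, 1.832500]

[1.5500, 1.8325]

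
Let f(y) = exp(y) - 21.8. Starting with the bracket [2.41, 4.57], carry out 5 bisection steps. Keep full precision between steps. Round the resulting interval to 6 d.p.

f(2.410000) = -10.666039, f(4.570000) = 74.744110 (opposite signs)
step 1: m = 3.490000, f(m) = 10.985948 > 0 → root in [2.410000, 3.490000]
step 2: m = 2.950000, f(m) = -2.694046 < 0 → root in [2.950000, 3.490000]
step 3: m = 3.220000, f(m) = 3.228120 > 0 → root in [2.950000, 3.220000]
step 4: m = 3.085000, f(m) = 0.067467 > 0 → root in [2.950000, 3.085000]
step 5: m = 3.017500, f(m) = -1.359873 < 0 → root in [3.017500, 3.085000]

[3.017500, 3.085000]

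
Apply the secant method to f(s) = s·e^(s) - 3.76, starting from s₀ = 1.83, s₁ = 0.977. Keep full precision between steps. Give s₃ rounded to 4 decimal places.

1.1806

f(s_0) = 7.648013, f(s_1) = -1.164624
s_2 = 0.977000 - (-1.164624)·(0.977000 - 1.830000)/(-1.164624 - (7.648013)) = 1.089727; f(s_2) = -0.519736
s_3 = 1.089727 - (-0.519736)·(1.089727 - 0.977000)/(-0.519736 - (-1.164624)) = 1.180578; f(s_3) = 0.084263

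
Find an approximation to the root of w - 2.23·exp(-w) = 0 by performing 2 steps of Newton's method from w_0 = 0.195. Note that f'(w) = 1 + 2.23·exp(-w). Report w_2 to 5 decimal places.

0.89938

w_0 = 0.195000: f = -1.639921, f' = 2.834921 → w_1 = 0.195000 - (-1.639921)/(2.834921) = 0.773472
w_1 = 0.773472: f = -0.255469, f' = 2.028941 → w_2 = 0.773472 - (-0.255469)/(2.028941) = 0.899384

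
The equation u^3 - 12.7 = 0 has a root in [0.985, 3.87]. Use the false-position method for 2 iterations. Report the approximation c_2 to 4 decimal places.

False-position update: c = (a·f(b) − b·f(a))/(f(b) − f(a)); replace the endpoint whose sign matches f(c).
f(0.985000) = -11.744328, f(3.870000) = 45.260603
step 1: c = 1.579376, f(c) = -8.760356 < 0 → new bracket [1.579376, 3.870000]
step 2: c = 1.950837, f(c) = -5.275568 < 0 → new bracket [1.950837, 3.870000]

1.9508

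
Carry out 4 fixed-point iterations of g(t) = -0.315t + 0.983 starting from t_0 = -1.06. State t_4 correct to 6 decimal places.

0.729732

t_1 = g(-1.060000) = 1.316900
t_2 = g(1.316900) = 0.568176
t_3 = g(0.568176) = 0.804024
t_4 = g(0.804024) = 0.729732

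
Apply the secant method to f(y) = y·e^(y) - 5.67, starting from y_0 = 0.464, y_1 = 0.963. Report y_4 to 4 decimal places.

1.3615

f(y_0) = -4.932044, f(y_1) = -3.147380
y_2 = 0.963000 - (-3.147380)·(0.963000 - 0.464000)/(-3.147380 - (-4.932044)) = 1.843021; f(y_2) = 5.969770
y_3 = 1.843021 - (5.969770)·(1.843021 - 0.963000)/(5.969770 - (-3.147380)) = 1.266797; f(y_3) = -1.173549
y_4 = 1.266797 - (-1.173549)·(1.266797 - 1.843021)/(-1.173549 - (5.969770)) = 1.361463; f(y_4) = -0.357714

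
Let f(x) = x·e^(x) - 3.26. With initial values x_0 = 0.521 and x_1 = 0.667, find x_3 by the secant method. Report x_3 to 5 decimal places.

1.01119

Secant update: x_(k+1) = x_k − f(x_k)·(x_k − x_(k-1))/(f(x_k) − f(x_(k-1))).
f(x_0) = -2.382787, f(x_1) = -1.960428
x_2 = 0.667000 - (-1.960428)·(0.667000 - 0.521000)/(-1.960428 - (-2.382787)) = 1.344677; f(x_2) = 1.899451
x_3 = 1.344677 - (1.899451)·(1.344677 - 0.667000)/(1.899451 - (-1.960428)) = 1.011191; f(x_3) = -0.480363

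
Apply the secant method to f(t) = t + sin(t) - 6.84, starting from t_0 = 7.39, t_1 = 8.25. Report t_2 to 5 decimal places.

f(t_0) = 1.444278, f(t_1) = 2.332604
t_2 = 8.250000 - (2.332604)·(8.250000 - 7.390000)/(2.332604 - (1.444278)) = 5.991777; f(t_2) = -1.135525

5.99178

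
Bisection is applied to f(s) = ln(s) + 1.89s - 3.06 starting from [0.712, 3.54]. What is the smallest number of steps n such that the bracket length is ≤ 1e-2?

Initial width b − a = 3.54 − 0.712 = 2.828000.
After n steps the width is (b−a)/2^n; need (b−a)/2^n ≤ 1e-2.
So n ≥ log₂(2.828000/1e-2) = log₂(282.8000) ≈ 8.1436.
Hence n = 9.

9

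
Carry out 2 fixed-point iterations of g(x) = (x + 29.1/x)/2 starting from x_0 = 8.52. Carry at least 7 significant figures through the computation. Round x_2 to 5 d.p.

x_1 = g(8.520000) = 5.967746
x_2 = g(5.967746) = 5.421979

5.42198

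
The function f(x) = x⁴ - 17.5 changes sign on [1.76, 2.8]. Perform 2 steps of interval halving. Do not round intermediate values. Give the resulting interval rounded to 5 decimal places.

f(1.760000) = -7.904874, f(2.800000) = 43.965600 (opposite signs)
step 1: m = 2.280000, f(m) = 9.523363 > 0 → root in [1.760000, 2.280000]
step 2: m = 2.020000, f(m) = -0.850336 < 0 → root in [2.020000, 2.280000]

[2.02000, 2.28000]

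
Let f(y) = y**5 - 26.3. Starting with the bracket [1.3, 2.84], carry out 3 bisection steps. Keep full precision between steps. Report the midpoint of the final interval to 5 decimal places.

f(1.300000) = -22.587070, f(2.840000) = 158.453086 (opposite signs)
step 1: m = 2.070000, f(m) = 11.705962 > 0 → root in [1.300000, 2.070000]
step 2: m = 1.685000, f(m) = -12.716880 < 0 → root in [1.685000, 2.070000]
step 3: m = 1.877500, f(m) = -2.970806 < 0 → root in [1.877500, 2.070000]
Midpoint of [1.877500, 2.070000] = 1.973750

1.97375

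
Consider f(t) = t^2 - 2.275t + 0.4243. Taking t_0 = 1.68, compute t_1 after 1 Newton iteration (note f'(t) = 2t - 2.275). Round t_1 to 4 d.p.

2.2102

t_0 = 1.680000: f = -0.575300, f' = 1.085000 → t_1 = 1.680000 - (-0.575300)/(1.085000) = 2.210230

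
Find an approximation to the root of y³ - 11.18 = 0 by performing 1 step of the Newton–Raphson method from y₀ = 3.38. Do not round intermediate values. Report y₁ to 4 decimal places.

2.5795

Newton update: y ← y − f(y)/f'(y).
f'(y) = 3y²
y_0 = 3.380000: f = 27.434472, f' = 34.273200 → y_1 = 3.380000 - (27.434472)/(34.273200) = 2.579536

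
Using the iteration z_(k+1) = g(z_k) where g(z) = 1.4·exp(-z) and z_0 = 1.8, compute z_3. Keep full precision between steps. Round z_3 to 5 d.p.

0.46103

z_1 = g(1.800000) = 0.231418
z_2 = g(0.231418) = 1.110770
z_3 = g(1.110770) = 0.461027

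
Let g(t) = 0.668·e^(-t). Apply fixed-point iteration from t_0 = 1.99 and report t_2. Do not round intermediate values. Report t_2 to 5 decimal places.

0.60971

t_1 = g(1.990000) = 0.091313
t_2 = g(0.091313) = 0.609705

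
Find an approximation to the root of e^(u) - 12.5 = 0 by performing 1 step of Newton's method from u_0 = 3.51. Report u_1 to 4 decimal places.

2.8837

f'(u) = e^(u)
u_0 = 3.510000: f = 20.948268, f' = 33.448268 → u_1 = 3.510000 - (20.948268)/(33.448268) = 2.883711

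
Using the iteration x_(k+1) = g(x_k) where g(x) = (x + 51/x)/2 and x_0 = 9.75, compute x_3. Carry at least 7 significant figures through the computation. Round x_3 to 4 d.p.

7.1414

x_1 = g(9.750000) = 7.490385
x_2 = g(7.490385) = 7.149557
x_3 = g(7.149557) = 7.141433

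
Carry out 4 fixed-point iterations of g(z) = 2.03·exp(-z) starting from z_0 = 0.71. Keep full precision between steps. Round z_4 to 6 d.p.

z_1 = g(0.710000) = 0.998038
z_2 = g(0.998038) = 0.748262
z_3 = g(0.748262) = 0.960572
z_4 = g(0.960572) = 0.776828

0.776828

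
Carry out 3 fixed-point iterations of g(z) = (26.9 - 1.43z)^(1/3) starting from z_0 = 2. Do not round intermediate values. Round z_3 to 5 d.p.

z_1 = g(2.000000) = 2.886101
z_2 = g(2.886101) = 2.834475
z_3 = g(2.834475) = 2.837535

2.83753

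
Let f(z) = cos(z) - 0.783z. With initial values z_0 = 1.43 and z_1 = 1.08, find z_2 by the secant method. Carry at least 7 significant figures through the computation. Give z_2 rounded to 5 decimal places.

0.86347

f(z_0) = -0.979358, f(z_1) = -0.374312
z_2 = 1.080000 - (-0.374312)·(1.080000 - 1.430000)/(-0.374312 - (-0.979358)) = 0.863473; f(z_2) = -0.026298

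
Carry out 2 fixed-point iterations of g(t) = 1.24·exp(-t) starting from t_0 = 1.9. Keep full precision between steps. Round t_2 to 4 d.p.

t_1 = g(1.900000) = 0.185465
t_2 = g(0.185465) = 1.030090

1.0301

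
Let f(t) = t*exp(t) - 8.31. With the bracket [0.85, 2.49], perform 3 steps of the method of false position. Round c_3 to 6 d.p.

1.530200

f(0.850000) = -6.321300, f(2.490000) = 21.722578
step 1: c = 1.219668, f(c) = -4.180125 < 0 → new bracket [1.219668, 2.490000]
step 2: c = 1.424672, f(c) = -2.388361 < 0 → new bracket [1.424672, 2.490000]
step 3: c = 1.530200, f(c) = -1.241850 < 0 → new bracket [1.530200, 2.490000]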